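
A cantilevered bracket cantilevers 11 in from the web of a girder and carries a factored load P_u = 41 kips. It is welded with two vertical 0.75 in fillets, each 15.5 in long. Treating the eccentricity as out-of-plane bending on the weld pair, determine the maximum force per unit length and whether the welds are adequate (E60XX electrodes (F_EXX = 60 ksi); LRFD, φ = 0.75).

L_w = 2 × 15.5 = 31 in; section modulus (unit throat) S = 2 × L²/6 = 80.08 in².
Direct shear f_v = P/L_w = 41/31 = 1.323 kip/in.
Moment M = P × e = 41 × 11 = 451 kip·in; bending f_b = M/S = 5.632 kip/in.
f_max = √(f_v² + f_b²) = √(1.323² + 5.632²) = 5.785 kip/in.
φr_n = 0.75 × 0.6 × 60 × (0.707 × 0.75) = 14.32 kip/in → adequate.

f_max ≈ 5.78 kip/in; adequate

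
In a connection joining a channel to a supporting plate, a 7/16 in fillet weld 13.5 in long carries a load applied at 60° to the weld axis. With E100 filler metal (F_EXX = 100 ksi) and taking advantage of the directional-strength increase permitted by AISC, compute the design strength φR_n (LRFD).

t_e = 0.707 × 0.4375 = 0.3093 in; A_we = 0.3093 × 13.5 = 4.176 in².
Directional factor: 1.0 + 0.5 sin^1.5(60°) = 1.403.
F_nw = 0.6 × 100 × 1.403 = 84.18 ksi.
φR_n = 0.75 × 84.18 × 4.176 = 263.6 kips.

φR_n ≈ 264 kips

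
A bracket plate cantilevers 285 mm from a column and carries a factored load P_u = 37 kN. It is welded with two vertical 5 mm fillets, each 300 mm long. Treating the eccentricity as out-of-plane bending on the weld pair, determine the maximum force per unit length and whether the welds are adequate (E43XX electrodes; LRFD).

f_max ≈ 357 N/mm; adequate

E43XX → F_EXX = 430 MPa.
L_w = 2 × 300 = 600 mm; section modulus (unit throat) S = 2 × L²/6 = 30000 mm².
Direct shear f_v = P/L_w = 37×10³/600 = 61.67 N/mm.
Moment M = P × e = 37×10³ × 285 = 10545000 N·mm; bending f_b = M/S = 351.5 N/mm.
f_max = √(f_v² + f_b²) = √(61.67² + 351.5²) = 356.9 N/mm.
φr_n = 0.75 × 0.6 × 430 × (0.707 × 5) = 684 N/mm → adequate.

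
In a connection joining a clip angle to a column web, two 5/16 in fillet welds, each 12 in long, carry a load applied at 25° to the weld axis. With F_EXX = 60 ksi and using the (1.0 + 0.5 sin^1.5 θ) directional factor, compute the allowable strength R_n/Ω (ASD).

R_n/Ω ≈ 109 kips

t_e = 0.707 × 0.3125 = 0.2209 in; A_we = 0.2209 × 24 = 5.302 in².
Directional factor: 1.0 + 0.5 sin^1.5(25°) = 1.137.
F_nw = 0.6 × 60 × 1.137 = 40.95 ksi.
R_n/Ω = (40.95 × 5.302) / 2.0 = 108.6 kips.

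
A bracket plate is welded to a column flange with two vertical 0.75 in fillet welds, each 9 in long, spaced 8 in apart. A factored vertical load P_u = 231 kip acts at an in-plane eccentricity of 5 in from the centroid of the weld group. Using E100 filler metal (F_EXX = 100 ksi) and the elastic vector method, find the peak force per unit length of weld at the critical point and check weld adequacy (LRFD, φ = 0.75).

Total weld length L_w = 18 in. Treat welds as unit-width lines.
Polar moment about centroid: J = 2[d³/12 + d(b/2)²] = 2[9³/12 + 9×4²] = 409.5 in³.
Direct shear f_v = P/L_w = 231 / 18 = 12.83 kip/in (vertical).
Torsion M = P·e = 231 × 5 = 1155 kip·in.
Critical point at (x, y) = (4, 4.5) from centroid. f_tx = M·y/J = 12.69 kip/in; f_ty = M·x/J = 11.28 kip/in.
Resultant f_max = √[f_tx² + (f_v + f_ty)²] = √[12.69² + (12.83 + 11.28)²] = 27.25 kip/in.
Capacity per unit length: φr_n = 0.75 × 0.6 × 100 × (0.707 × 0.75) = 23.86 kip/in.
27.25 > 23.86 → NOT adequate.

f_max ≈ 27.3 kip/in; NOT adequate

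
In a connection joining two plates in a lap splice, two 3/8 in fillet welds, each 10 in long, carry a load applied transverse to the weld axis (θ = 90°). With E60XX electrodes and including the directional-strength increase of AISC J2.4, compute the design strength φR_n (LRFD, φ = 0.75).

φR_n ≈ 215 kip

E60XX → F_EXX = 60 ksi.
t_e = 0.707 × 0.375 = 0.2651 in; A_we = 0.2651 × 20 = 5.303 in².
Directional factor: 1.0 + 0.5 sin^1.5(90°) = 1.5.
F_nw = 0.6 × 60 × 1.5 = 54 ksi.
φR_n = 0.75 × 54 × 5.303 = 214.8 kip.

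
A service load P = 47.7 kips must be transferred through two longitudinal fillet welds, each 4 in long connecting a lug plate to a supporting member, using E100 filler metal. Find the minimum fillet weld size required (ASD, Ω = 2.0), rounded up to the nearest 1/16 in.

E100XX → F_EXX = 100 ksi.
Total weld length L = 8 in.
Required throat t_e = P × Ω / (0.6 F_EXX × L) = 47.7 × 2.0 / (0.6 × 100 × 8) = 0.1988 in.
Required leg w = t_e / 0.707 = 0.2811 in → use 5/16 in.

w = 5/16 in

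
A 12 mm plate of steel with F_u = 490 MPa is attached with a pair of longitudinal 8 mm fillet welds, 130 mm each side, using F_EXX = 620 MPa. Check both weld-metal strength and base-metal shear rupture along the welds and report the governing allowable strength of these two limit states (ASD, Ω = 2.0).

R_n/Ω ≈ 274 kN (weld metal governs)

t_e = 0.707 × 8 = 5.656 mm; L = 260 mm.
Weld metal: R_n/Ω = (1/2.0) × 0.6 × 620 × 5.656 × 260 × 10⁻³ = 273.5 kN.
Base metal (shear rupture): R_n/Ω = (1/2.0) × 0.6 × 490 × 12 × 260 × 10⁻³ = 458.6 kN.
Governing: weld metal.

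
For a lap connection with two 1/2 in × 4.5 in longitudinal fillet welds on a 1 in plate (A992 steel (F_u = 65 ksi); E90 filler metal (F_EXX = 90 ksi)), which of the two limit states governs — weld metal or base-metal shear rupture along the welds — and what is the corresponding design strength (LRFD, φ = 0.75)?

t_e = 0.707 × 0.5 = 0.3535 in; L = 9 in.
Weld metal: φR_n = 0.75 × 0.6 × 90 × 0.3535 × 9 = 128.9 kip.
Base metal (shear rupture): φR_n = 0.75 × 0.6 × 65 × 1 × 9 = 263.2 kip.
Governing: weld metal.

φR_n ≈ 129 kip (weld metal governs)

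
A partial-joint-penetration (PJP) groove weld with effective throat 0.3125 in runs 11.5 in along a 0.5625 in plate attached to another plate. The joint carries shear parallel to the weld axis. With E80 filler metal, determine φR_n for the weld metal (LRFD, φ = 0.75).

φR_n ≈ 129 kip

E80XX → F_EXX = 80 ksi.
Effective throat (given) t_e = 0.3125 in.
A_we = 0.3125 × 11.5 = 3.594 in².
F_nw = 0.6 F_EXX = 48 ksi.
φR_n = 0.75 × 48 × 3.594 = 129.4 kip.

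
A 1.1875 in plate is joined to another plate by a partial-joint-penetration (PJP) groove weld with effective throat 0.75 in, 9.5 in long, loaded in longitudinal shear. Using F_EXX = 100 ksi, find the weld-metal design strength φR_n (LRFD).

φR_n ≈ 321 kips

Effective throat (given) t_e = 0.75 in.
A_we = 0.75 × 9.5 = 7.125 in².
F_nw = 0.6 F_EXX = 60 ksi.
φR_n = 0.75 × 60 × 7.125 = 320.6 kips.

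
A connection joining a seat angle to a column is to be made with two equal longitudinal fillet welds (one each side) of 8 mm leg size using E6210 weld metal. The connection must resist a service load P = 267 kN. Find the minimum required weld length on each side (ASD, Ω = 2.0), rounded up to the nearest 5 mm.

E62XX → F_EXX = 620 MPa.
Throat t_e = 0.707 × 8 = 5.656 mm.
r_n/Ω = (0.6 × 620 × 5.656) / 2.0 = 1052 N/mm = 1.052 kN/mm.
L_req = P / (r_n/Ω) = 267 / 1.052 = 253.8 mm total.
Per side: 253.8 / 2 = 126.9 mm.
Round up → use L = 130 mm on each side.

L = 130 mm on each side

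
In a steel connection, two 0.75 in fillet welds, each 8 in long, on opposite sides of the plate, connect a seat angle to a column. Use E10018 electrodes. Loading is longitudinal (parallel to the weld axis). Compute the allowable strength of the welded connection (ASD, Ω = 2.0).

R_n/Ω ≈ 255 kips

E100XX → F_EXX = 100 ksi.
Effective throat t_e = 0.707 × 0.75 = 0.5302 in.
Total length L = 16 in; A_we = 0.5302 × 16 = 8.484 in².
F_nw = 0.6 F_EXX = 0.6 × 100 = 60 ksi.
R_n = 60 × 8.484 = 509 kips; R_n/Ω = 509/2.0 = 254.5 kips.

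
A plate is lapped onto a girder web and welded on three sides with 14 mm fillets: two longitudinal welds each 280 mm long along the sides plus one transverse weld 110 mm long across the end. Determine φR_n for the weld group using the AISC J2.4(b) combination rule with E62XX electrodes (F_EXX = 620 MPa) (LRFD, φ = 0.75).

t_e = 0.707 × 14 = 9.898 mm.
R_nwl = 0.6 × 620 × 9.898 × 560 × 10⁻³ = 2062 kN (longitudinal, 2 welds).
R_nwt = 0.6 × 620 × 9.898 × 110 × 10⁻³ = 405 kN (transverse, base value).
(i) R_nwl + R_nwt = 2467 kN; (ii) 0.85 R_nwl + 1.5 R_nwt = 2360 kN.
R_n = max = 2467 kN [governs: (i)]; φR_n = 1850 kN.

φR_n ≈ 1850 kN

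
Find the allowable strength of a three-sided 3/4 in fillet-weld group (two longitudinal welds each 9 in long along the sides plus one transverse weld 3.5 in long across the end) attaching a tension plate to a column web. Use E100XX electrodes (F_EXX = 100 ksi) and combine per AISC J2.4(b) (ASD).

R_n/Ω ≈ 342 kips

t_e = 0.707 × 0.75 = 0.5302 in.
R_nwl = 0.6 × 100 × 0.5302 × 18 = 572.7 kips (longitudinal, 2 welds).
R_nwt = 0.6 × 100 × 0.5302 × 3.5 = 111.4 kips (transverse, base value).
(i) R_nwl + R_nwt = 684 kips; (ii) 0.85 R_nwl + 1.5 R_nwt = 653.8 kips.
R_n = max = 684 kips [governs: (i)]; R_n/Ω = 342 kips.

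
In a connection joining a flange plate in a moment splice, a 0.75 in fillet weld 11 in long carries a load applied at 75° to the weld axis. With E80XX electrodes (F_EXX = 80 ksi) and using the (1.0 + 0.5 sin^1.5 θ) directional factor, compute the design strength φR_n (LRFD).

φR_n ≈ 310 kip

t_e = 0.707 × 0.75 = 0.5302 in; A_we = 0.5302 × 11 = 5.833 in².
Directional factor: 1.0 + 0.5 sin^1.5(75°) = 1.475.
F_nw = 0.6 × 80 × 1.475 = 70.78 ksi.
φR_n = 0.75 × 70.78 × 5.833 = 309.6 kip.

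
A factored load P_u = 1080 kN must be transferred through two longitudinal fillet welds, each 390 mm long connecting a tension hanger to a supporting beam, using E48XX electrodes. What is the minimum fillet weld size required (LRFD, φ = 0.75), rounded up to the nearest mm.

E48XX → F_EXX = 480 MPa.
Total weld length L = 780 mm.
Required throat t_e = P_u / (φ × 0.6 F_EXX × L) = 1080 / (0.75 × 0.6 × 480 × 780 × 10⁻³) = 6.41 mm.
Required leg w = t_e / 0.707 = 9.067 mm → use 10 mm.

w = 10 mm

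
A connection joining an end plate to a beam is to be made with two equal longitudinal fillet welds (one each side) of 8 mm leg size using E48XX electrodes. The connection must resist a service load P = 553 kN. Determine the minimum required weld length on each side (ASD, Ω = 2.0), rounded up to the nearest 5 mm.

E48XX → F_EXX = 480 MPa.
Throat t_e = 0.707 × 8 = 5.656 mm.
r_n/Ω = (0.6 × 480 × 5.656) / 2.0 = 814.5 N/mm = 0.8145 kN/mm.
L_req = P / (r_n/Ω) = 553 / 0.8145 = 679 mm total.
Per side: 679 / 2 = 339.5 mm.
Round up → use L = 340 mm on each side.

L = 340 mm on each side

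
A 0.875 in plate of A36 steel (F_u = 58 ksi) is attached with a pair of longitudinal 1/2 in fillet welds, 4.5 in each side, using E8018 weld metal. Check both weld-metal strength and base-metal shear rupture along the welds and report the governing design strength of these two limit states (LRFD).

E80XX → F_EXX = 80 ksi.
t_e = 0.707 × 0.5 = 0.3535 in; L = 9 in.
Weld metal: φR_n = 0.75 × 0.6 × 80 × 0.3535 × 9 = 114.5 kip.
Base metal (shear rupture): φR_n = 0.75 × 0.6 × 58 × 0.875 × 9 = 205.5 kip.
Governing: weld metal.

φR_n ≈ 115 kip (weld metal governs)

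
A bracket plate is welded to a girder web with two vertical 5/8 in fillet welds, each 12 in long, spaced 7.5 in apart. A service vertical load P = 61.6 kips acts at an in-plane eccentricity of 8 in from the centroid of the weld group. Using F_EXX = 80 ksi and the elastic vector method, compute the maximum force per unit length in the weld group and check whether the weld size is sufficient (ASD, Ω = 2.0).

f_max ≈ 7.27 kip/in; adequate

Total weld length L_w = 24 in. Treat welds as unit-width lines.
Polar moment about centroid: J = 2[d³/12 + d(b/2)²] = 2[12³/12 + 12×3.75²] = 625.5 in³.
Direct shear f_v = P/L_w = 61.6 / 24 = 2.567 kip/in (vertical).
Torsion M = P·e = 61.6 × 8 = 492.8 kip·in.
Critical point at (x, y) = (3.75, 6) from centroid. f_tx = M·y/J = 4.727 kip/in; f_ty = M·x/J = 2.954 kip/in.
Resultant f_max = √[f_tx² + (f_v + f_ty)²] = √[4.727² + (2.567 + 2.954)²] = 7.268 kip/in.
Capacity per unit length: r_n/Ω = (1/2.0) × 0.6 × 80 × (0.707 × 0.625) = 10.6 kip/in.
7.268 ≤ 10.6 → adequate.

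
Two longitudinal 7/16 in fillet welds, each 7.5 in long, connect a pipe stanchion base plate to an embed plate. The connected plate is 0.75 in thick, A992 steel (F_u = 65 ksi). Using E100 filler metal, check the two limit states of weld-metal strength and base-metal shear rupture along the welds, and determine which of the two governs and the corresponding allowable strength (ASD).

E100XX → F_EXX = 100 ksi.
t_e = 0.707 × 0.4375 = 0.3093 in; L = 15 in.
Weld metal: R_n/Ω = (1/2.0) × 0.6 × 100 × 0.3093 × 15 = 139.2 kip.
Base metal (shear rupture): R_n/Ω = (1/2.0) × 0.6 × 65 × 0.75 × 15 = 219.4 kip.
Governing: weld metal.

R_n/Ω ≈ 139 kip (weld metal governs)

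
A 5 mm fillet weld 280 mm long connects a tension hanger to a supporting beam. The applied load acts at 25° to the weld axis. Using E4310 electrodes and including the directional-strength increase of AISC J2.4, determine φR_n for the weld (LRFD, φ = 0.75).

E43XX → F_EXX = 430 MPa.
t_e = 0.707 × 5 = 3.535 mm; A_we = 3.535 × 280 = 989.8 mm².
Directional factor: 1.0 + 0.5 sin^1.5(25°) = 1.137.
F_nw = 0.6 × 430 × 1.137 = 293.4 MPa.
φR_n = 0.75 × 293.4 × 989.8 × 10⁻³ = 217.8 kN.

φR_n ≈ 218 kN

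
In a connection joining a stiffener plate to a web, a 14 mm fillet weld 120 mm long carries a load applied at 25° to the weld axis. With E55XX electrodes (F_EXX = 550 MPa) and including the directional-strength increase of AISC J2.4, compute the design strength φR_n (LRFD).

φR_n ≈ 334 kN

t_e = 0.707 × 14 = 9.898 mm; A_we = 9.898 × 120 = 1188 mm².
Directional factor: 1.0 + 0.5 sin^1.5(25°) = 1.137.
F_nw = 0.6 × 550 × 1.137 = 375.3 MPa.
φR_n = 0.75 × 375.3 × 1188 × 10⁻³ = 334.4 kN.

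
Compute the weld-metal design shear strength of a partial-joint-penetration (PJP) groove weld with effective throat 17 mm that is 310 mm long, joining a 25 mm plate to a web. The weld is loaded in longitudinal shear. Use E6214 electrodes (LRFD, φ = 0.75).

φR_n ≈ 1470 kN

E62XX → F_EXX = 620 MPa.
Effective throat (given) t_e = 17 mm.
A_we = 17 × 310 = 5270 mm².
F_nw = 0.6 F_EXX = 372 MPa.
φR_n = 0.75 × 372 × 5270 × 10⁻³ = 1470 kN.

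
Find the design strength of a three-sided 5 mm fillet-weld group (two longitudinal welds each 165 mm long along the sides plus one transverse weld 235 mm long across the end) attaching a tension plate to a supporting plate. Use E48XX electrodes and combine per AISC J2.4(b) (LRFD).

E48XX → F_EXX = 480 MPa.
t_e = 0.707 × 5 = 3.535 mm.
R_nwl = 0.6 × 480 × 3.535 × 330 × 10⁻³ = 336 kN (longitudinal, 2 welds).
R_nwt = 0.6 × 480 × 3.535 × 235 × 10⁻³ = 239.2 kN (transverse, base value).
(i) R_nwl + R_nwt = 575.2 kN; (ii) 0.85 R_nwl + 1.5 R_nwt = 644.4 kN.
R_n = max = 644.4 kN [governs: (ii)]; φR_n = 483.3 kN.

φR_n ≈ 483 kN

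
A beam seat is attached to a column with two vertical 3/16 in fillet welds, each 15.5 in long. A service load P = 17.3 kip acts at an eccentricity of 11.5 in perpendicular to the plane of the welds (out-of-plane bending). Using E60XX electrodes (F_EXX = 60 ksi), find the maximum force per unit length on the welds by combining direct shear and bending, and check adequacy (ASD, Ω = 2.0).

L_w = 2 × 15.5 = 31 in; section modulus (unit throat) S = 2 × L²/6 = 80.08 in².
Direct shear f_v = P/L_w = 17.3/31 = 0.5581 kip/in.
Moment M = P × e = 17.3 × 11.5 = 198.95 kip·in; bending f_b = M/S = 2.484 kip/in.
f_max = √(f_v² + f_b²) = √(0.5581² + 2.484²) = 2.546 kip/in.
r_n/Ω = (1/2.0) × 0.6 × 60 × (0.707 × 0.1875) = 2.386 kip/in → NOT adequate.

f_max ≈ 2.55 kip/in; NOT adequate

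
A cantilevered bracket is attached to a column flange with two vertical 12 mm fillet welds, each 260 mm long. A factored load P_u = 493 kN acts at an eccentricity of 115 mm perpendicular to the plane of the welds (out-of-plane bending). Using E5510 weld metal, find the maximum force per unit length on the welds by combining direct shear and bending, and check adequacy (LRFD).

E55XX → F_EXX = 550 MPa.
L_w = 2 × 260 = 520 mm; section modulus (unit throat) S = 2 × L²/6 = 22530 mm².
Direct shear f_v = P/L_w = 493×10³/520 = 948.1 N/mm.
Moment M = P × e = 493×10³ × 115 = 56695000 N·mm; bending f_b = M/S = 2516 N/mm.
f_max = √(f_v² + f_b²) = √(948.1² + 2516²) = 2689 N/mm.
φr_n = 0.75 × 0.6 × 550 × (0.707 × 12) = 2100 N/mm → NOT adequate.

f_max ≈ 2690 N/mm; NOT adequate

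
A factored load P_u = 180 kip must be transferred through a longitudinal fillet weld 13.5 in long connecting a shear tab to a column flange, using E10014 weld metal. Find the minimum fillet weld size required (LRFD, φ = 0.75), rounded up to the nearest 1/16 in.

w = 7/16 in

E100XX → F_EXX = 100 ksi.
Total weld length L = 13.5 in.
Required throat t_e = P_u / (φ × 0.6 F_EXX × L) = 180 / (0.75 × 0.6 × 100 × 13.5) = 0.2963 in.
Required leg w = t_e / 0.707 = 0.4191 in → use 7/16 in.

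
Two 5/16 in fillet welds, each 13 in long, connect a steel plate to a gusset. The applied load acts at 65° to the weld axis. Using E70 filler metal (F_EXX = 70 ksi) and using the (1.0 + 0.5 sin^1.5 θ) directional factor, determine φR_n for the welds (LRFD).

φR_n ≈ 259 kips

t_e = 0.707 × 0.3125 = 0.2209 in; A_we = 0.2209 × 26 = 5.744 in².
Directional factor: 1.0 + 0.5 sin^1.5(65°) = 1.431.
F_nw = 0.6 × 70 × 1.431 = 60.12 ksi.
φR_n = 0.75 × 60.12 × 5.744 = 259 kips.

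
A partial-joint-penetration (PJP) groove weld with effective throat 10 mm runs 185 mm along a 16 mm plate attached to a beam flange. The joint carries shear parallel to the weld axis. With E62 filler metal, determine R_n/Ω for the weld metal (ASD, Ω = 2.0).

R_n/Ω ≈ 344 kN

E62XX → F_EXX = 620 MPa.
Effective throat (given) t_e = 10 mm.
A_we = 10 × 185 = 1850 mm².
F_nw = 0.6 F_EXX = 372 MPa.
R_n/Ω = (372 × 1850) / 2.0 × 10⁻³ = 344.1 kN.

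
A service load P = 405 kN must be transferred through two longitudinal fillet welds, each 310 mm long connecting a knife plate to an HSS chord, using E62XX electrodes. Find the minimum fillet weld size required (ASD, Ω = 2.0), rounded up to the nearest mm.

w = 5 mm

E62XX → F_EXX = 620 MPa.
Total weld length L = 620 mm.
Required throat t_e = P × Ω / (0.6 F_EXX × L) = 405 × 2.0 / (0.6 × 620 × 620 × 10⁻³) = 3.512 mm.
Required leg w = t_e / 0.707 = 4.967 mm → use 5 mm.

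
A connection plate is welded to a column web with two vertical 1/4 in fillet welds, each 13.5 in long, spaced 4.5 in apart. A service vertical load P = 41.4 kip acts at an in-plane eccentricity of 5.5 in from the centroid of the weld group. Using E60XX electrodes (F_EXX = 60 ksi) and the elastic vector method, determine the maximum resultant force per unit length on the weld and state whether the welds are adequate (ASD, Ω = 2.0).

f_max ≈ 3.74 kip/in; NOT adequate

Total weld length L_w = 27 in. Treat welds as unit-width lines.
Polar moment about centroid: J = 2[d³/12 + d(b/2)²] = 2[13.5³/12 + 13.5×2.25²] = 546.8 in³.
Direct shear f_v = P/L_w = 41.4 / 27 = 1.533 kip/in (vertical).
Torsion M = P·e = 41.4 × 5.5 = 227.7 kip·in.
Critical point at (x, y) = (2.25, 6.75) from centroid. f_tx = M·y/J = 2.811 kip/in; f_ty = M·x/J = 0.937 kip/in.
Resultant f_max = √[f_tx² + (f_v + f_ty)²] = √[2.811² + (1.533 + 0.937)²] = 3.742 kip/in.
Capacity per unit length: r_n/Ω = (1/2.0) × 0.6 × 60 × (0.707 × 0.25) = 3.181 kip/in.
3.742 > 3.181 → NOT adequate.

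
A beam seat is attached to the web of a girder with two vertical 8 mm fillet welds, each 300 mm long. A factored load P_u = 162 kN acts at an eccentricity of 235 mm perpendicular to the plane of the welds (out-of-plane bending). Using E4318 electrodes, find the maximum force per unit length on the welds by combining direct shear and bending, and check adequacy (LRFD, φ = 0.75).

f_max ≈ 1300 N/mm; NOT adequate

E43XX → F_EXX = 430 MPa.
L_w = 2 × 300 = 600 mm; section modulus (unit throat) S = 2 × L²/6 = 30000 mm².
Direct shear f_v = P/L_w = 162×10³/600 = 270 N/mm.
Moment M = P × e = 162×10³ × 235 = 38070000 N·mm; bending f_b = M/S = 1269 N/mm.
f_max = √(f_v² + f_b²) = √(270² + 1269²) = 1297 N/mm.
φr_n = 0.75 × 0.6 × 430 × (0.707 × 8) = 1094 N/mm → NOT adequate.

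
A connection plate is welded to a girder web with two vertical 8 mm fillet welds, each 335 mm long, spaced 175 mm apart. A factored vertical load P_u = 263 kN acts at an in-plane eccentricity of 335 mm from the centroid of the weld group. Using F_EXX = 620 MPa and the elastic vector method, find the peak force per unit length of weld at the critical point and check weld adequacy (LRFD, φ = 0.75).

Total weld length L_w = 670 mm. Treat welds as unit-width lines.
Polar moment about centroid: J = 2[d³/12 + d(b/2)²] = 2[335³/12 + 335×87.5²] = 11400000 mm³.
Direct shear f_v = P/L_w = 263×10³ / 670 = 392.5 N/mm (vertical).
Torsion M = P·e = 263×10³ × 335 = 88105000 N·mm.
Critical point at (x, y) = (87.5, 167.5) from centroid. f_tx = M·y/J = 1295 N/mm; f_ty = M·x/J = 676.5 N/mm.
Resultant f_max = √[f_tx² + (f_v + f_ty)²] = √[1295² + (392.5 + 676.5)²] = 1679 N/mm.
Capacity per unit length: φr_n = 0.75 × 0.6 × 620 × (0.707 × 8) = 1578 N/mm.
1679 > 1578 → NOT adequate.

f_max ≈ 1680 N/mm; NOT adequate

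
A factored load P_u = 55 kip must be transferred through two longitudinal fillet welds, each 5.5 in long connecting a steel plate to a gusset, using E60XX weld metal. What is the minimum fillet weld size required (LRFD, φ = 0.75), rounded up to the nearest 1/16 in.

E60XX → F_EXX = 60 ksi.
Total weld length L = 11 in.
Required throat t_e = P_u / (φ × 0.6 F_EXX × L) = 55 / (0.75 × 0.6 × 60 × 11) = 0.1852 in.
Required leg w = t_e / 0.707 = 0.2619 in → use 5/16 in.

w = 5/16 in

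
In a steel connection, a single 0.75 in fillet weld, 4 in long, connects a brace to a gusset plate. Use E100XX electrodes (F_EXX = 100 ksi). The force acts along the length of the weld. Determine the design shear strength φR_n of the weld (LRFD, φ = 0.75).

φR_n ≈ 95.4 kips

Effective throat t_e = 0.707 × 0.75 = 0.5302 in.
Total length L = 4 in; A_we = 0.5302 × 4 = 2.121 in².
F_nw = 0.6 F_EXX = 0.6 × 100 = 60 ksi.
φR_n = 0.75 × 60 × 2.121 = 95.45 kips.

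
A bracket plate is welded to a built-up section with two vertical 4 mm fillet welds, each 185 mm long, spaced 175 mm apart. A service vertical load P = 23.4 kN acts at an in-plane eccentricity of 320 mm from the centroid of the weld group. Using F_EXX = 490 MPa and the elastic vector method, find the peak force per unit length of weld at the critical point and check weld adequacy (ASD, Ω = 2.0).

f_max ≈ 292 N/mm; adequate

Total weld length L_w = 370 mm. Treat welds as unit-width lines.
Polar moment about centroid: J = 2[d³/12 + d(b/2)²] = 2[185³/12 + 185×87.5²] = 3888000 mm³.
Direct shear f_v = P/L_w = 23.4×10³ / 370 = 63.24 N/mm (vertical).
Torsion M = P·e = 23.4×10³ × 320 = 7488000 N·mm.
Critical point at (x, y) = (87.5, 92.5) from centroid. f_tx = M·y/J = 178.1 N/mm; f_ty = M·x/J = 168.5 N/mm.
Resultant f_max = √[f_tx² + (f_v + f_ty)²] = √[178.1² + (63.24 + 168.5)²] = 292.3 N/mm.
Capacity per unit length: r_n/Ω = (1/2.0) × 0.6 × 490 × (0.707 × 4) = 415.7 N/mm.
292.3 ≤ 415.7 → adequate.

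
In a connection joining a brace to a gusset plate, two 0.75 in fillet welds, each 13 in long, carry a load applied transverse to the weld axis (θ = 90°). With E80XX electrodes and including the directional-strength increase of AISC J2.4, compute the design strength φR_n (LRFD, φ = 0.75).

φR_n ≈ 744 kip

E80XX → F_EXX = 80 ksi.
t_e = 0.707 × 0.75 = 0.5302 in; A_we = 0.5302 × 26 = 13.79 in².
Directional factor: 1.0 + 0.5 sin^1.5(90°) = 1.5.
F_nw = 0.6 × 80 × 1.5 = 72 ksi.
φR_n = 0.75 × 72 × 13.79 = 744.5 kip.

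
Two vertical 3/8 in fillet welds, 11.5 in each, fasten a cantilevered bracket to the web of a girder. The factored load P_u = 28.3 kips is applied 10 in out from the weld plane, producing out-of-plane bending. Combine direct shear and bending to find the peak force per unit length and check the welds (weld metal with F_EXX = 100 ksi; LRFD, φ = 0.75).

f_max ≈ 6.54 kip/in; adequate

L_w = 2 × 11.5 = 23 in; section modulus (unit throat) S = 2 × L²/6 = 44.08 in².
Direct shear f_v = P/L_w = 28.3/23 = 1.23 kip/in.
Moment M = P × e = 28.3 × 10 = 283 kip·in; bending f_b = M/S = 6.42 kip/in.
f_max = √(f_v² + f_b²) = √(1.23² + 6.42²) = 6.537 kip/in.
φr_n = 0.75 × 0.6 × 100 × (0.707 × 0.375) = 11.93 kip/in → adequate.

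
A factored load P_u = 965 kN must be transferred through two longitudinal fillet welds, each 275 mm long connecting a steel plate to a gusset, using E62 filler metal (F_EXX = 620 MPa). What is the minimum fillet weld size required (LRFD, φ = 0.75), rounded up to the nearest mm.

w = 9 mm

Total weld length L = 550 mm.
Required throat t_e = P_u / (φ × 0.6 F_EXX × L) = 965 / (0.75 × 0.6 × 620 × 550 × 10⁻³) = 6.289 mm.
Required leg w = t_e / 0.707 = 8.895 mm → use 9 mm.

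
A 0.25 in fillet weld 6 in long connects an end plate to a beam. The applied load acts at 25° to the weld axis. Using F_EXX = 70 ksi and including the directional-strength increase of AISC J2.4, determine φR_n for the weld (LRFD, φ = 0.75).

t_e = 0.707 × 0.25 = 0.1767 in; A_we = 0.1767 × 6 = 1.06 in².
Directional factor: 1.0 + 0.5 sin^1.5(25°) = 1.137.
F_nw = 0.6 × 70 × 1.137 = 47.77 ksi.
φR_n = 0.75 × 47.77 × 1.06 = 37.99 kip.

φR_n ≈ 38 kip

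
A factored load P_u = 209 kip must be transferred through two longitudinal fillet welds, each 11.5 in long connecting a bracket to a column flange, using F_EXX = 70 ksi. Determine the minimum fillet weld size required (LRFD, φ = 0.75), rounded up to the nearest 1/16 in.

w = 7/16 in

Total weld length L = 23 in.
Required throat t_e = P_u / (φ × 0.6 F_EXX × L) = 209 / (0.75 × 0.6 × 70 × 23) = 0.2885 in.
Required leg w = t_e / 0.707 = 0.408 in → use 7/16 in.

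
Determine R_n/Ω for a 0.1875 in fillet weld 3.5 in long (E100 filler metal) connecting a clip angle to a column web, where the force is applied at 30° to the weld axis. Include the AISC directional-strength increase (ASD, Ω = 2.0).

R_n/Ω ≈ 16.4 kip

E100XX → F_EXX = 100 ksi.
t_e = 0.707 × 0.1875 = 0.1326 in; A_we = 0.1326 × 3.5 = 0.464 in².
Directional factor: 1.0 + 0.5 sin^1.5(30°) = 1.177.
F_nw = 0.6 × 100 × 1.177 = 70.61 ksi.
R_n/Ω = (70.61 × 0.464) / 2.0 = 16.38 kip.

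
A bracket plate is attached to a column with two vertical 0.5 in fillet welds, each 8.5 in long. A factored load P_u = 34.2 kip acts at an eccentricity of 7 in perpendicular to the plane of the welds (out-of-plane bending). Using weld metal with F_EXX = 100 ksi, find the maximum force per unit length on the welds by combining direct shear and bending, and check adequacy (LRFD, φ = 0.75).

L_w = 2 × 8.5 = 17 in; section modulus (unit throat) S = 2 × L²/6 = 24.08 in².
Direct shear f_v = P/L_w = 34.2/17 = 2.012 kip/in.
Moment M = P × e = 34.2 × 7 = 239.4 kip·in; bending f_b = M/S = 9.94 kip/in.
f_max = √(f_v² + f_b²) = √(2.012² + 9.94²) = 10.14 kip/in.
φr_n = 0.75 × 0.6 × 100 × (0.707 × 0.5) = 15.91 kip/in → adequate.

f_max ≈ 10.1 kip/in; adequate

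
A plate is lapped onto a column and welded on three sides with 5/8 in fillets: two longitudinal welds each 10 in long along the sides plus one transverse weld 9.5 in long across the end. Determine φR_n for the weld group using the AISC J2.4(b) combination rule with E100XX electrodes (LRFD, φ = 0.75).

E100XX → F_EXX = 100 ksi.
t_e = 0.707 × 0.625 = 0.4419 in.
R_nwl = 0.6 × 100 × 0.4419 × 20 = 530.2 kips (longitudinal, 2 welds).
R_nwt = 0.6 × 100 × 0.4419 × 9.5 = 251.9 kips (transverse, base value).
(i) R_nwl + R_nwt = 782.1 kips; (ii) 0.85 R_nwl + 1.5 R_nwt = 828.5 kips.
R_n = max = 828.5 kips [governs: (ii)]; φR_n = 621.4 kips.

φR_n ≈ 621 kips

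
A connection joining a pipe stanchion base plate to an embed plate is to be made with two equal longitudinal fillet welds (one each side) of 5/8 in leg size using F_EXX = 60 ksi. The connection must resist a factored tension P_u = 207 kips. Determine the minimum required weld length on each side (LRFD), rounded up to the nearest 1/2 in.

L = 9 in on each side

Throat t_e = 0.707 × 0.625 = 0.4419 in.
φr_n = 0.75 × 0.6 × 60 × 0.4419 = 11.93 kips/in.
L_req = P_u / φr_n = 207 / 11.93 = 17.35 in total.
Per side: 17.35 / 2 = 8.675 in.
Round up → use L = 9 in on each side.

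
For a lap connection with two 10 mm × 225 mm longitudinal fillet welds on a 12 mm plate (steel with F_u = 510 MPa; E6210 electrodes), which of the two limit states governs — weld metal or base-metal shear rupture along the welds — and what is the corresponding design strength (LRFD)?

E62XX → F_EXX = 620 MPa.
t_e = 0.707 × 10 = 7.07 mm; L = 450 mm.
Weld metal: φR_n = 0.75 × 0.6 × 620 × 7.07 × 450 × 10⁻³ = 887.6 kN.
Base metal (shear rupture): φR_n = 0.75 × 0.6 × 510 × 12 × 450 × 10⁻³ = 1239 kN.
Governing: weld metal.

φR_n ≈ 888 kN (weld metal governs)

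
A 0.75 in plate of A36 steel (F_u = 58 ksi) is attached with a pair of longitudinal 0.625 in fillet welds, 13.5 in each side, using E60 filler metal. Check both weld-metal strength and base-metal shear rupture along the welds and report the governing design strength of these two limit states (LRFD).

φR_n ≈ 322 kip (weld metal governs)

E60XX → F_EXX = 60 ksi.
t_e = 0.707 × 0.625 = 0.4419 in; L = 27 in.
Weld metal: φR_n = 0.75 × 0.6 × 60 × 0.4419 × 27 = 322.1 kip.
Base metal (shear rupture): φR_n = 0.75 × 0.6 × 58 × 0.75 × 27 = 528.5 kip.
Governing: weld metal.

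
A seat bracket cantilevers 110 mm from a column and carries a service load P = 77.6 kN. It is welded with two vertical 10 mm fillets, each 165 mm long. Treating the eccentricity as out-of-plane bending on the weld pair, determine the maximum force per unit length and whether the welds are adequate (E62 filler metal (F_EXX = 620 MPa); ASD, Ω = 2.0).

L_w = 2 × 165 = 330 mm; section modulus (unit throat) S = 2 × L²/6 = 9075 mm².
Direct shear f_v = P/L_w = 77.6×10³/330 = 235.2 N/mm.
Moment M = P × e = 77.6×10³ × 110 = 8536000 N·mm; bending f_b = M/S = 940.6 N/mm.
f_max = √(f_v² + f_b²) = √(235.2² + 940.6²) = 969.6 N/mm.
r_n/Ω = (1/2.0) × 0.6 × 620 × (0.707 × 10) = 1315 N/mm → adequate.

f_max ≈ 970 N/mm; adequate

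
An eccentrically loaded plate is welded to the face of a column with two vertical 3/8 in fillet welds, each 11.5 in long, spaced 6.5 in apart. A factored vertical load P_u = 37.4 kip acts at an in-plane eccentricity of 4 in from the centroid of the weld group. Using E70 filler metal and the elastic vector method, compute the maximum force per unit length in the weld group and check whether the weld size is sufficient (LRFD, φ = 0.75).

f_max ≈ 3.13 kip/in; adequate

E70XX → F_EXX = 70 ksi.
Total weld length L_w = 23 in. Treat welds as unit-width lines.
Polar moment about centroid: J = 2[d³/12 + d(b/2)²] = 2[11.5³/12 + 11.5×3.25²] = 496.4 in³.
Direct shear f_v = P/L_w = 37.4 / 23 = 1.626 kip/in (vertical).
Torsion M = P·e = 37.4 × 4 = 149.6 kip·in.
Critical point at (x, y) = (3.25, 5.75) from centroid. f_tx = M·y/J = 1.733 kip/in; f_ty = M·x/J = 0.9794 kip/in.
Resultant f_max = √[f_tx² + (f_v + f_ty)²] = √[1.733² + (1.626 + 0.9794)²] = 3.129 kip/in.
Capacity per unit length: φr_n = 0.75 × 0.6 × 70 × (0.707 × 0.375) = 8.351 kip/in.
3.129 ≤ 8.351 → adequate.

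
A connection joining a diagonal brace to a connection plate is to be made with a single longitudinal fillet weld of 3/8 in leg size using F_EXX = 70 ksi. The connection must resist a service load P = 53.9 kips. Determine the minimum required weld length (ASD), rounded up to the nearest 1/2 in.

Throat t_e = 0.707 × 0.375 = 0.2651 in.
r_n/Ω = (0.6 × 70 × 0.2651) / 2.0 = 5.568 kip/in.
L_req = P / (r_n/Ω) = 53.9 / 5.568 = 9.681 in total.
Round up → use L = 10 in.

L = 10 in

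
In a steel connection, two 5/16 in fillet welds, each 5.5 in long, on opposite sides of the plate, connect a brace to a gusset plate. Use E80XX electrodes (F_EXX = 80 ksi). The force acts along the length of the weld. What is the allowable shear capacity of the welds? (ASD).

Effective throat t_e = 0.707 × 0.3125 = 0.2209 in.
Total length L = 11 in; A_we = 0.2209 × 11 = 2.43 in².
F_nw = 0.6 F_EXX = 0.6 × 80 = 48 ksi.
R_n = 48 × 2.43 = 116.7 kip; R_n/Ω = 116.7/2.0 = 58.33 kip.

R_n/Ω ≈ 58.3 kip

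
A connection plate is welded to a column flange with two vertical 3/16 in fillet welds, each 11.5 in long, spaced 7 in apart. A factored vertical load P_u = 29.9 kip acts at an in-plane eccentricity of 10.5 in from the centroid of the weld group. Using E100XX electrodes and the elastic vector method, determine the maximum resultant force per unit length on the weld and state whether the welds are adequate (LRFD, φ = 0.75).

E100XX → F_EXX = 100 ksi.
Total weld length L_w = 23 in. Treat welds as unit-width lines.
Polar moment about centroid: J = 2[d³/12 + d(b/2)²] = 2[11.5³/12 + 11.5×3.5²] = 535.2 in³.
Direct shear f_v = P/L_w = 29.9 / 23 = 1.3 kip/in (vertical).
Torsion M = P·e = 29.9 × 10.5 = 313.95 kip·in.
Critical point at (x, y) = (3.5, 5.75) from centroid. f_tx = M·y/J = 3.373 kip/in; f_ty = M·x/J = 2.053 kip/in.
Resultant f_max = √[f_tx² + (f_v + f_ty)²] = √[3.373² + (1.3 + 2.053)²] = 4.756 kip/in.
Capacity per unit length: φr_n = 0.75 × 0.6 × 100 × (0.707 × 0.1875) = 5.965 kip/in.
4.756 ≤ 5.965 → adequate.

f_max ≈ 4.76 kip/in; adequate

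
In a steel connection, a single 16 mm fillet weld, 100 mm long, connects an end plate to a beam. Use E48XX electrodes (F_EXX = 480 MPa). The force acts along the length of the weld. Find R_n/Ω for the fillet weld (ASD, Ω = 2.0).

Effective throat t_e = 0.707 × 16 = 11.31 mm.
Total length L = 100 mm; A_we = 11.31 × 100 = 1131 mm².
F_nw = 0.6 F_EXX = 0.6 × 480 = 288 MPa.
R_n = 288 × 1131 × 10⁻³ = 325.8 kN; R_n/Ω = 325.8/2.0 = 162.9 kN.

R_n/Ω ≈ 163 kN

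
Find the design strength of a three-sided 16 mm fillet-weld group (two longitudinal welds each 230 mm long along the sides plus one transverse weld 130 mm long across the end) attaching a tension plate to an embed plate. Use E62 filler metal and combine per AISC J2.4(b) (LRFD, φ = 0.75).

E62XX → F_EXX = 620 MPa.
t_e = 0.707 × 16 = 11.31 mm.
R_nwl = 0.6 × 620 × 11.31 × 460 × 10⁻³ = 1936 kN (longitudinal, 2 welds).
R_nwt = 0.6 × 620 × 11.31 × 130 × 10⁻³ = 547 kN (transverse, base value).
(i) R_nwl + R_nwt = 2483 kN; (ii) 0.85 R_nwl + 1.5 R_nwt = 2466 kN.
R_n = max = 2483 kN [governs: (i)]; φR_n = 1862 kN.

φR_n ≈ 1860 kN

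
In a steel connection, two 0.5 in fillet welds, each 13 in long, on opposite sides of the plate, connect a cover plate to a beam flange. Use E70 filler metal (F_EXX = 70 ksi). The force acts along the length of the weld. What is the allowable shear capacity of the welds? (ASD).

Effective throat t_e = 0.707 × 0.5 = 0.3535 in.
Total length L = 26 in; A_we = 0.3535 × 26 = 9.191 in².
F_nw = 0.6 F_EXX = 0.6 × 70 = 42 ksi.
R_n = 42 × 9.191 = 386 kip; R_n/Ω = 386/2.0 = 193 kip.

R_n/Ω ≈ 193 kip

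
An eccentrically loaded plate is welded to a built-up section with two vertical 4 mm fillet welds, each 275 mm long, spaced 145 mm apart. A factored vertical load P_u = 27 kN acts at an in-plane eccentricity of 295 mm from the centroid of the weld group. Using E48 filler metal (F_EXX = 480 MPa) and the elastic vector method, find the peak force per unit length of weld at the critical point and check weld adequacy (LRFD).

f_max ≈ 222 N/mm; adequate

Total weld length L_w = 550 mm. Treat welds as unit-width lines.
Polar moment about centroid: J = 2[d³/12 + d(b/2)²] = 2[275³/12 + 275×72.5²] = 6357000 mm³.
Direct shear f_v = P/L_w = 27×10³ / 550 = 49.09 N/mm (vertical).
Torsion M = P·e = 27×10³ × 295 = 7965000 N·mm.
Critical point at (x, y) = (72.5, 137.5) from centroid. f_tx = M·y/J = 172.3 N/mm; f_ty = M·x/J = 90.84 N/mm.
Resultant f_max = √[f_tx² + (f_v + f_ty)²] = √[172.3² + (49.09 + 90.84)²] = 221.9 N/mm.
Capacity per unit length: φr_n = 0.75 × 0.6 × 480 × (0.707 × 4) = 610.8 N/mm.
221.9 ≤ 610.8 → adequate.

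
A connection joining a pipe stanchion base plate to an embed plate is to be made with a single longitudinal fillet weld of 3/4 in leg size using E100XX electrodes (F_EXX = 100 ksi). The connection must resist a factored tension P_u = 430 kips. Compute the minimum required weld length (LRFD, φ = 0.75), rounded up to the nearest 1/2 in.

Throat t_e = 0.707 × 0.75 = 0.5302 in.
φr_n = 0.75 × 0.6 × 100 × 0.5302 = 23.86 kips/in.
L_req = P_u / φr_n = 430 / 23.86 = 18.02 in total.
Round up → use L = 18.5 in.

L = 18.5 in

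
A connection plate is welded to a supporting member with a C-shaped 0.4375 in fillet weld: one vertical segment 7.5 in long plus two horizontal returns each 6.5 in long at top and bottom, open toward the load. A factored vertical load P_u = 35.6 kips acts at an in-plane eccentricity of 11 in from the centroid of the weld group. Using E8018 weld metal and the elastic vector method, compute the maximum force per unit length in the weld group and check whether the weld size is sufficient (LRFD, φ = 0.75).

E80XX → F_EXX = 80 ksi.
Total weld length L_w = 20.5 in. Treat welds as unit-width lines.
Centroid: x̄ = 2×6.5×3.25 / 20.5 = 2.061 in from the vertical weld.
Polar moment about centroid: J = I_x + I_y = [7.5³/12 + 2×6.5×3.75²] + [7.5×2.061² + 2(6.5³/12 + 6.5×1.189²)] = 314 in³.
Direct shear f_v = P/L_w = 35.6 / 20.5 = 1.737 kip/in (vertical).
Torsion M = P·e = 35.6 × 11 = 391.6 kip·in.
Critical point at (x, y) = (4.439, 3.75) from centroid. f_tx = M·y/J = 4.677 kip/in; f_ty = M·x/J = 5.536 kip/in.
Resultant f_max = √[f_tx² + (f_v + f_ty)²] = √[4.677² + (1.737 + 5.536)²] = 8.647 kip/in.
Capacity per unit length: φr_n = 0.75 × 0.6 × 80 × (0.707 × 0.4375) = 11.14 kip/in.
8.647 ≤ 11.14 → adequate.

f_max ≈ 8.65 kip/in; adequate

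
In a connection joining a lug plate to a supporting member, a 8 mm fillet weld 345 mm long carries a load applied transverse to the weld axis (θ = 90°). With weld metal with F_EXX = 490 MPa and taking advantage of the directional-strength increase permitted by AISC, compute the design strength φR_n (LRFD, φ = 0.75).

φR_n ≈ 645 kN

t_e = 0.707 × 8 = 5.656 mm; A_we = 5.656 × 345 = 1951 mm².
Directional factor: 1.0 + 0.5 sin^1.5(90°) = 1.5.
F_nw = 0.6 × 490 × 1.5 = 441 MPa.
φR_n = 0.75 × 441 × 1951 × 10⁻³ = 645.4 kN.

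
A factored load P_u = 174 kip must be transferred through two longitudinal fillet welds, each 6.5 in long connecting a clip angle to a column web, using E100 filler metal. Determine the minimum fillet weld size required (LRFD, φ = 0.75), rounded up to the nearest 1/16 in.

w = 7/16 in

E100XX → F_EXX = 100 ksi.
Total weld length L = 13 in.
Required throat t_e = P_u / (φ × 0.6 F_EXX × L) = 174 / (0.75 × 0.6 × 100 × 13) = 0.2974 in.
Required leg w = t_e / 0.707 = 0.4207 in → use 7/16 in.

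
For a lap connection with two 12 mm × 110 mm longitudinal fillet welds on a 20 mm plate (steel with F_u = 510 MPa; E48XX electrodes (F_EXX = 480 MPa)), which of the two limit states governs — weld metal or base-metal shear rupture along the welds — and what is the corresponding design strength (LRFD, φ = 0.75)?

t_e = 0.707 × 12 = 8.484 mm; L = 220 mm.
Weld metal: φR_n = 0.75 × 0.6 × 480 × 8.484 × 220 × 10⁻³ = 403.2 kN.
Base metal (shear rupture): φR_n = 0.75 × 0.6 × 510 × 20 × 220 × 10⁻³ = 1010 kN.
Governing: weld metal.

φR_n ≈ 403 kN (weld metal governs)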